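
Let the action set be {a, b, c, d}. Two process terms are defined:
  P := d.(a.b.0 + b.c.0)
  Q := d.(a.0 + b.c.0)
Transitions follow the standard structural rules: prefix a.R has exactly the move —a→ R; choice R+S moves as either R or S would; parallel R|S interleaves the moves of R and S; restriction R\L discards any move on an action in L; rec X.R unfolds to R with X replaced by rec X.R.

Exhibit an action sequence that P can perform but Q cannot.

dab

Reachable graph of P (5 states):
  p0 = d.(a.b.0 + b.c.0) has moves --d--▸ p1
  p1 = a.b.0 + b.c.0 has moves --a--▸ p2, --b--▸ p3
  p2 = b.0 has moves --b--▸ p4
  p3 = c.0 has moves --c--▸ p4
  p4 = 0 has moves (no moves)
Reachable graph of Q (4 states):
  q0 = d.(a.0 + b.c.0) has moves --d--▸ q1
  q1 = a.0 + b.c.0 has moves --a--▸ q2, --b--▸ q3
  q2 = 0 has moves (no moves)
  q3 = c.0 has moves --c--▸ q2
Run σ = ⟨dab⟩ on P: start {p0}
  [1] d ⇒ {p1}
  [2] a ⇒ {p2}
  [3] b ⇒ {p4}
  ✓ P
Run σ = ⟨dab⟩ on Q: start {q0}
  [1] d ⇒ {q1}
  [2] a ⇒ {q2}
  [3] b ⇒ ∅  — Q cannot continue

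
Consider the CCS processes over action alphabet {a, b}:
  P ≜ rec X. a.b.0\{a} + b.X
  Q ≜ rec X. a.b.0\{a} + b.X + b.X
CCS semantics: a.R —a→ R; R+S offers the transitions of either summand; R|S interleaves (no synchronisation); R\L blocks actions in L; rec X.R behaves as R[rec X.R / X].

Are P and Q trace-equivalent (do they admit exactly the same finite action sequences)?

Reachable graph of P (3 states):
  u0 = rec X. a.b.0\{a} + b.X → =a=> u1, =b=> u0
  u1 = b.0\{a} → =b=> u2
  u2 = 0\{a} → deadlocked
Reachable graph of Q (3 states):
  v0 = rec X. a.b.0\{a} + b.X + b.X → =a=> v1, =b=> v0
  v1 = b.0\{a} → =b=> v2
  v2 = 0\{a} → deadlocked
Coarsest stable partition (strong bisimilarity classes):
  B0 = {u0, v0}
  B1 = {u1, v1}
  B2 = {u2, v2}
u0 ∈ B0, v0 ∈ B0 → same block
Bisimilar ⇒ trace-equivalent.

trace-equivalent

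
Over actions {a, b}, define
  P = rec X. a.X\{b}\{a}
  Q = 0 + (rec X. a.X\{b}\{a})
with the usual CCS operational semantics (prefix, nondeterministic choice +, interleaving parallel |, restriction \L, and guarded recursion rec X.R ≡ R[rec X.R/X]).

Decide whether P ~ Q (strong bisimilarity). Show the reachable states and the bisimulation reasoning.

P's transition system — 2 states:
  m0 = rec X. a.X\{b}\{a} :: —a→ m1
  m1 = (rec X. a.X\{b}\{a})\{b}\{a} :: stopped
Q's transition system — 2 states:
  n0 = 0 + (rec X. a.X\{b}\{a}) :: —a→ n1
  n1 = (rec X. a.X\{b}\{a})\{b}\{a} :: stopped
Coarsest stable partition (strong bisimilarity classes):
  B0 = {m0, n0}
  B1 = {m1, n1}
m0 ∈ B0, n0 ∈ B0 → same block

bisimilar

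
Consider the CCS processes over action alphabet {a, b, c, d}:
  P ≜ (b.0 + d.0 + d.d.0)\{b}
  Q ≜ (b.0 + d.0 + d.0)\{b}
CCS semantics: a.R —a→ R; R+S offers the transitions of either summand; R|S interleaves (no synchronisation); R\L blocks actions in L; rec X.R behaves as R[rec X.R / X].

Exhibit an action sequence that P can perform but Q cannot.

dd

Reachable graph of P (3 states):
  s0 = (b.0 + d.0 + d.d.0)\{b} → -d-> s1, -d-> s2
  s1 = (d.0)\{b} → -d-> s2
  s2 = 0\{b} → deadlocked
Reachable graph of Q (2 states):
  t0 = (b.0 + d.0 + d.0)\{b} → -d-> t1
  t1 = 0\{b} → deadlocked
Run σ = ⟨dd⟩ on P: start {s0}
  after d @ step 1: {s1, s2}
  after d @ step 2: {s2}
  — P admits the full trace.
Run σ = ⟨dd⟩ on Q: start {t0}
  after d @ step 1: {t1}
  after d @ step 2: ∅  — Q cannot continue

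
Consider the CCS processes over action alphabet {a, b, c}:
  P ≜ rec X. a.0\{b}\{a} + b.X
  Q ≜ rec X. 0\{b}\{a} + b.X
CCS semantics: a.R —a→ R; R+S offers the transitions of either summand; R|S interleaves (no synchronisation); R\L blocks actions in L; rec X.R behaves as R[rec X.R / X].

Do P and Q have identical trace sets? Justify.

LTS(P): 2 reachable states
  p0 = rec X. a.0\{b}\{a} + b.X | —a→ p1, —b→ p0
  p1 = 0\{b}\{a} | ∅
LTS(Q): 1 reachable states
  q0 = rec X. 0\{b}\{a} + b.X | —b→ q0
Executing a from P (initial set {p0}):
  [1] a ⇒ {p1}
  — P admits the full trace.
Executing a from Q (initial set {q0}):
  [1] a ⇒ ∅  — Q cannot continue

traces(P) ≠ traces(Q) — witness ⟨a⟩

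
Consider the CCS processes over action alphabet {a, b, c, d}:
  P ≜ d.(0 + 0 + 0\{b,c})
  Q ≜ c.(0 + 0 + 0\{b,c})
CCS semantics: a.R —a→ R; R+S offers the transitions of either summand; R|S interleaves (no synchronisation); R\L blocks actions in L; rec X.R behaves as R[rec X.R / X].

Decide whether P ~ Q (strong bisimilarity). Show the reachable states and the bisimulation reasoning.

not bisimilar

P's transition system — 2 states:
  u0 = d.(0 + 0 + 0\{b,c}) → —d→ u1
  u1 = 0 + 0 + 0\{b,c} → deadlocked
Q's transition system — 2 states:
  v0 = c.(0 + 0 + 0\{b,c}) → —c→ v1
  v1 = 0 + 0 + 0\{b,c} → deadlocked
Bisimilarity quotient blocks:
  B0 = {u0}
  B1 = {u1, v1}
  B2 = {v0}
u0 ∈ B0, v0 ∈ B2 → different blocks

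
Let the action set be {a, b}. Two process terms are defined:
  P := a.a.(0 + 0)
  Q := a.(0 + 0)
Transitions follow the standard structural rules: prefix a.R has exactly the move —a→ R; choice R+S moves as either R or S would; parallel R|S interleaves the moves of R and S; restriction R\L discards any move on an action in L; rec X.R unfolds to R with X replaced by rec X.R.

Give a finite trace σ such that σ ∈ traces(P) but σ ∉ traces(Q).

Reachable graph of P (3 states):
  s0 = a.a.(0 + 0) :: —a→ s1
  s1 = a.(0 + 0) :: —a→ s2
  s2 = 0 + 0 :: stopped
Reachable graph of Q (2 states):
  t0 = a.(0 + 0) :: —a→ t1
  t1 = 0 + 0 :: stopped
Executing aa from P (initial set {s0}):
  [1] a ⇒ {s1}
  [2] a ⇒ {s2}
  — P admits the full trace.
Executing aa from Q (initial set {t0}):
  [1] a ⇒ {t1}
  [2] a ⇒ no successor for Q

aa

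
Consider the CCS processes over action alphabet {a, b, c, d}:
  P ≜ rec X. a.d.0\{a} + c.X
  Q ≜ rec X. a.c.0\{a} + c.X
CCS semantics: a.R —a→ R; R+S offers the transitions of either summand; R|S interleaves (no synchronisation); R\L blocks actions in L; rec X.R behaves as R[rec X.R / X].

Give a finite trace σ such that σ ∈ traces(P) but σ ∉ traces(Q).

P's transition system — 3 states:
  m0 = rec X. a.d.0\{a} + c.X has moves =a=> m1, =c=> m0
  m1 = d.0\{a} has moves =d=> m2
  m2 = 0\{a} has moves deadlocked
Q's transition system — 3 states:
  n0 = rec X. a.c.0\{a} + c.X has moves =a=> n1, =c=> n0
  n1 = c.0\{a} has moves =c=> n2
  n2 = 0\{a} has moves deadlocked
Executing ad from P (initial set {m0}):
  [1] a ⇒ {m1}
  [2] d ⇒ {m2}
  — P admits the full trace.
Executing ad from Q (initial set {n0}):
  [1] a ⇒ {n1}
  [2] d ⇒ no successor for Q

ad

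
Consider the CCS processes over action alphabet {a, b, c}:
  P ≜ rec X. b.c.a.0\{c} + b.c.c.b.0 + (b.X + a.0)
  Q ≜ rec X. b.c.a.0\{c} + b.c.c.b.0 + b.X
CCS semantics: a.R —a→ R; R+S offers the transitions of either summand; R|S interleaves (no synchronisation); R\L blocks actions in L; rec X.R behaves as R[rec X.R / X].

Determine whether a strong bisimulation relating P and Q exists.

not bisimilar

P's transition system — 8 states:
  s0 = rec X. b.c.a.0\{c} + b.c.c.b.0 + (b.X + a.0) has moves --a--▸ s1, --b--▸ s0, --b--▸ s2, --b--▸ s3
  s1 = 0 has moves ·
  s2 = c.a.0\{c} has moves --c--▸ s4
  s3 = c.c.b.0 has moves --c--▸ s5
  s4 = a.0\{c} has moves --a--▸ s6
  s5 = c.b.0 has moves --c--▸ s7
  s6 = 0\{c} has moves ·
  s7 = b.0 has moves --b--▸ s1
Q's transition system — 8 states:
  t0 = rec X. b.c.a.0\{c} + b.c.c.b.0 + b.X has moves --b--▸ t0, --b--▸ t1, --b--▸ t2
  t1 = c.a.0\{c} has moves --c--▸ t3
  t2 = c.c.b.0 has moves --c--▸ t4
  t3 = a.0\{c} has moves --a--▸ t5
  t4 = c.b.0 has moves --c--▸ t6
  t5 = 0\{c} has moves ·
  t6 = b.0 has moves --b--▸ t7
  t7 = 0 has moves ·
Partition-refinement fixed point:
  B0 = {s0}
  B1 = {s2, t1}
  B2 = {s4, t3}
  B3 = {s1, s6, t5, t7}
  B4 = {s3, t2}
  B5 = {s5, t4}
  B6 = {s7, t6}
  B7 = {t0}
s0 ∈ B0, t0 ∈ B7 → different blocks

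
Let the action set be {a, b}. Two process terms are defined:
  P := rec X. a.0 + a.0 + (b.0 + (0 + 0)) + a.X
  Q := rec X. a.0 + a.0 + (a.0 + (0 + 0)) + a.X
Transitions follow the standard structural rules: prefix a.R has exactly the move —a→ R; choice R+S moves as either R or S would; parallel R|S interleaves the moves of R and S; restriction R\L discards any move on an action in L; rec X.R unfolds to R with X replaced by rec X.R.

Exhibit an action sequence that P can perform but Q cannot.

b

LTS(P): 2 reachable states
  u0 = rec X. a.0 + a.0 + (b.0 + (0 + 0)) + a.X → =a=> u0, =a=> u1, =b=> u1
  u1 = 0 → stopped
LTS(Q): 2 reachable states
  v0 = rec X. a.0 + a.0 + (a.0 + (0 + 0)) + a.X → =a=> v0, =a=> v1
  v1 = 0 → stopped
Executing b from P (initial set {u0}):
  [1] b ⇒ {u1}
  — P admits the full trace.
Executing b from Q (initial set {v0}):
  [1] b ⇒ ∅ (Q stuck)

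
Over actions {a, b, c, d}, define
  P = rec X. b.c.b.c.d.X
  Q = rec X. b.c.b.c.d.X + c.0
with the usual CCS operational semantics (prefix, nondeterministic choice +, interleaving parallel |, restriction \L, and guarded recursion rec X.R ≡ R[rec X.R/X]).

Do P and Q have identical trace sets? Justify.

P's transition system — 5 states:
  p0 = rec X. b.c.b.c.d.X :: ··b··> p1
  p1 = c.b.c.d.(rec X. b.c.b.c.d.X) :: ··c··> p2
  p2 = b.c.d.(rec X. b.c.b.c.d.X) :: ··b··> p3
  p3 = c.d.(rec X. b.c.b.c.d.X) :: ··c··> p4
  p4 = d.(rec X. b.c.b.c.d.X) :: ··d··> p0
Q's transition system — 6 states:
  q0 = rec X. b.c.b.c.d.X + c.0 :: ··b··> q1, ··c··> q2
  q1 = c.b.c.d.(rec X. b.c.b.c.d.X + c.0) :: ··c··> q3
  q2 = 0 :: deadlocked
  q3 = b.c.d.(rec X. b.c.b.c.d.X + c.0) :: ··b··> q4
  q4 = c.d.(rec X. b.c.b.c.d.X + c.0) :: ··c··> q5
  q5 = d.(rec X. b.c.b.c.d.X + c.0) :: ··d··> q0
Run σ = ⟨c⟩ on Q: start {q0}
  [1] c ⇒ {q2}
  — Q admits the full trace.
Run σ = ⟨c⟩ on P: start {p0}
  [1] c ⇒ no successor for P

trace-distinct — witness ⟨c⟩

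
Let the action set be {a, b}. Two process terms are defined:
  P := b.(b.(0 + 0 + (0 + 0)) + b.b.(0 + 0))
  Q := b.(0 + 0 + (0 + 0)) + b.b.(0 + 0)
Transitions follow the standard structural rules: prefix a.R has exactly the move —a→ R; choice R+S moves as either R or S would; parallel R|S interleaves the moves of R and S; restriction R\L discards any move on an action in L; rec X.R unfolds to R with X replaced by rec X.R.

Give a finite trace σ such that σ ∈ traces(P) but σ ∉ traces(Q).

LTS(P): 5 reachable states
  p0 = b.(b.(0 + 0 + (0 + 0)) + b.b.(0 + 0)) → =b=> p1
  p1 = b.(0 + 0 + (0 + 0)) + b.b.(0 + 0) → =b=> p2, =b=> p3
  p2 = 0 + 0 + (0 + 0) → ·
  p3 = b.(0 + 0) → =b=> p4
  p4 = 0 + 0 → ·
LTS(Q): 4 reachable states
  q0 = b.(0 + 0 + (0 + 0)) + b.b.(0 + 0) → =b=> q1, =b=> q2
  q1 = 0 + 0 + (0 + 0) → ·
  q2 = b.(0 + 0) → =b=> q3
  q3 = 0 + 0 → ·
Executing bbb from P (initial set {p0}):
  after b @ step 1: {p1}
  after b @ step 2: {p2, p3}
  after b @ step 3: {p4}
  — P admits the full trace.
Executing bbb from Q (initial set {q0}):
  after b @ step 1: {q1, q2}
  after b @ step 2: {q3}
  after b @ step 3: ∅ (Q stuck)

bbb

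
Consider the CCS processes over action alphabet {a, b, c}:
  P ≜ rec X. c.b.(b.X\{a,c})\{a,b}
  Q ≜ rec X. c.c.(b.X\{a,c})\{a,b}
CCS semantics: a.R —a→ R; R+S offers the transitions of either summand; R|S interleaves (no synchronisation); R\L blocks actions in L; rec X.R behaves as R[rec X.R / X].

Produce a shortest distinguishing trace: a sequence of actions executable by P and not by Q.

cb

Reachable graph of P (3 states):
  u0 = rec X. c.b.(b.X\{a,c})\{a,b} → —c→ u1
  u1 = b.(b.(rec X. c.b.(b.X\{a,c})\{a,b})\{a,c})\{a,b} → —b→ u2
  u2 = (b.(rec X. c.b.(b.X\{a,c})\{a,b})\{a,c})\{a,b} → ∅
Reachable graph of Q (3 states):
  v0 = rec X. c.c.(b.X\{a,c})\{a,b} → —c→ v1
  v1 = c.(b.(rec X. c.c.(b.X\{a,c})\{a,b})\{a,c})\{a,b} → —c→ v2
  v2 = (b.(rec X. c.c.(b.X\{a,c})\{a,b})\{a,c})\{a,b} → ∅
Executing cb from P (initial set {u0}):
  after c @ step 1: {u1}
  after b @ step 2: {u2}
  P completes σ.
Executing cb from Q (initial set {v0}):
  after c @ step 1: {v1}
  after b @ step 2: no successor for Q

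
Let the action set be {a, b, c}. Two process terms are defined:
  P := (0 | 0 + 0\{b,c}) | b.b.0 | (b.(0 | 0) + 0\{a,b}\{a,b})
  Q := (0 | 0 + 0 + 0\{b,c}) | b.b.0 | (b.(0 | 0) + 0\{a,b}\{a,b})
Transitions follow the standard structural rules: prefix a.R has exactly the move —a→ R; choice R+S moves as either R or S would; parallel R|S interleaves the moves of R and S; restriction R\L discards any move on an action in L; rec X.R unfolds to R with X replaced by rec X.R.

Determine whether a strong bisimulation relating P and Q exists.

bisimilar

LTS(P): 6 reachable states
  u0 = (0 | 0 + 0\{b,c}) | b.b.0 | (b.(0 | 0) + 0\{a,b}\{a,b}) :: -b-> u1, -b-> u2
  u1 = (0 | 0 + 0\{b,c}) | b.0 | (b.(0 | 0) + 0\{a,b}\{a,b}) :: -b-> u3, -b-> u4
  u2 = (0 | 0 + 0\{b,c}) | b.b.0 | (0 | 0) :: -b-> u4
  u3 = (0 | 0 + 0\{b,c}) | 0 | (b.(0 | 0) + 0\{a,b}\{a,b}) :: -b-> u5
  u4 = (0 | 0 + 0\{b,c}) | b.0 | (0 | 0) :: -b-> u5
  u5 = (0 | 0 + 0\{b,c}) | 0 | (0 | 0) :: (no moves)
LTS(Q): 6 reachable states
  v0 = (0 | 0 + 0 + 0\{b,c}) | b.b.0 | (b.(0 | 0) + 0\{a,b}\{a,b}) :: -b-> v1, -b-> v2
  v1 = (0 | 0 + 0 + 0\{b,c}) | b.0 | (b.(0 | 0) + 0\{a,b}\{a,b}) :: -b-> v3, -b-> v4
  v2 = (0 | 0 + 0 + 0\{b,c}) | b.b.0 | (0 | 0) :: -b-> v4
  v3 = (0 | 0 + 0 + 0\{b,c}) | 0 | (b.(0 | 0) + 0\{a,b}\{a,b}) :: -b-> v5
  v4 = (0 | 0 + 0 + 0\{b,c}) | b.0 | (0 | 0) :: -b-> v5
  v5 = (0 | 0 + 0 + 0\{b,c}) | 0 | (0 | 0) :: (no moves)
Coarsest stable partition (strong bisimilarity classes):
  B0 = {u0, v0}
  B1 = {u1, u2, v1, v2}
  B2 = {u3, u4, v3, v4}
  B3 = {u5, v5}
u0 ∈ B0, v0 ∈ B0 → same block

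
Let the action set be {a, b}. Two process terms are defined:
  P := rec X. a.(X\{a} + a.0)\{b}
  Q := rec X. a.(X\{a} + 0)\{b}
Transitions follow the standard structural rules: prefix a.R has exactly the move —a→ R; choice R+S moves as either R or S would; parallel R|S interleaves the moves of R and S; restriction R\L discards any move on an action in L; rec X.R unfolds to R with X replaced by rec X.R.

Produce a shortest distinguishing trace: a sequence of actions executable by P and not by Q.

LTS(P): 3 reachable states
  u0 = rec X. a.(X\{a} + a.0)\{b} has moves --a--▸ u1
  u1 = ((rec X. a.(X\{a} + a.0)\{b})\{a} + a.0)\{b} has moves --a--▸ u2
  u2 = 0\{b} has moves ·
LTS(Q): 2 reachable states
  v0 = rec X. a.(X\{a} + 0)\{b} has moves --a--▸ v1
  v1 = ((rec X. a.(X\{a} + 0)\{b})\{a} + 0)\{b} has moves ·
Trace ⟨aa⟩ through P, begin at {u0}:
  step 1 (a): {u1}
  step 2 (a): {u2}
  — P admits the full trace.
Trace ⟨aa⟩ through Q, begin at {v0}:
  step 1 (a): {v1}
  step 2 (a): ∅ (Q stuck)

aa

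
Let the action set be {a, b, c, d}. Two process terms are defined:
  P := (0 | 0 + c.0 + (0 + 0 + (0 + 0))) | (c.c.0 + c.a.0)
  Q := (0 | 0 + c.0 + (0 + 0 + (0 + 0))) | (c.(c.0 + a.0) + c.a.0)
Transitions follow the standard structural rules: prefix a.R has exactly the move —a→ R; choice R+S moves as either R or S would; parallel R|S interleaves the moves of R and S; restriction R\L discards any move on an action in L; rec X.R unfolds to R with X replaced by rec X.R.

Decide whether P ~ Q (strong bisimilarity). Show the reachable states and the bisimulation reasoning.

P's transition system — 8 states:
  s0 = (0 | 0 + c.0 + (0 + 0 + (0 + 0))) | (c.c.0 + c.a.0) | ··c··> s1, ··c··> s2, ··c··> s3
  s1 = (0 | 0 + c.0 + (0 + 0 + (0 + 0))) | a.0 | ··a··> s4, ··c··> s5
  s2 = (0 | 0 + c.0 + (0 + 0 + (0 + 0))) | c.0 | ··c··> s4, ··c··> s6
  s3 = 0 | (c.c.0 + c.a.0) | ··c··> s5, ··c··> s6
  s4 = (0 | 0 + c.0 + (0 + 0 + (0 + 0))) | 0 | ··c··> s7
  s5 = 0 | a.0 | ··a··> s7
  s6 = 0 | c.0 | ··c··> s7
  s7 = 0 | 0 | ∅
Q's transition system — 8 states:
  t0 = (0 | 0 + c.0 + (0 + 0 + (0 + 0))) | (c.(c.0 + a.0) + c.a.0) | ··c··> t1, ··c··> t2, ··c··> t3
  t1 = (0 | 0 + c.0 + (0 + 0 + (0 + 0))) | (c.0 + a.0) | ··a··> t4, ··c··> t4, ··c··> t5
  t2 = (0 | 0 + c.0 + (0 + 0 + (0 + 0))) | a.0 | ··a··> t4, ··c··> t6
  t3 = 0 | (c.(c.0 + a.0) + c.a.0) | ··c··> t5, ··c··> t6
  t4 = (0 | 0 + c.0 + (0 + 0 + (0 + 0))) | 0 | ··c··> t7
  t5 = 0 | (c.0 + a.0) | ··a··> t7, ··c··> t7
  t6 = 0 | a.0 | ··a··> t7
  t7 = 0 | 0 | ∅
Partition-refinement fixed point:
  B0 = {s0}
  B1 = {s3}
  B2 = {s4, s6, t4}
  B3 = {s7, t7}
  B4 = {s5, t6}
  B5 = {s2}
  B6 = {s1, t2}
  B7 = {t0}
  B8 = {t3}
  B9 = {t5}
  B10 = {t1}
s0 ∈ B0, t0 ∈ B7 → different blocks

not bisimilar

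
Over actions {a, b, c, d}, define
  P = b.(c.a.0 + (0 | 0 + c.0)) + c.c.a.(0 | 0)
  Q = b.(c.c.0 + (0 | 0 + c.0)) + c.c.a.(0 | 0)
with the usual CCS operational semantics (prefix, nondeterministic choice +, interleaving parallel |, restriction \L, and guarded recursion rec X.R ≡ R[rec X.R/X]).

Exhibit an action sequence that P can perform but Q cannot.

P's transition system — 7 states:
  m0 = b.(c.a.0 + (0 | 0 + c.0)) + c.c.a.(0 | 0) → -b-> m1, -c-> m2
  m1 = c.a.0 + (0 | 0 + c.0) → -c-> m3, -c-> m4
  m2 = c.a.(0 | 0) → -c-> m5
  m3 = 0 → deadlocked
  m4 = a.0 → -a-> m3
  m5 = a.(0 | 0) → -a-> m6
  m6 = 0 | 0 → deadlocked
Q's transition system — 7 states:
  n0 = b.(c.c.0 + (0 | 0 + c.0)) + c.c.a.(0 | 0) → -b-> n1, -c-> n2
  n1 = c.c.0 + (0 | 0 + c.0) → -c-> n3, -c-> n4
  n2 = c.a.(0 | 0) → -c-> n5
  n3 = 0 → deadlocked
  n4 = c.0 → -c-> n3
  n5 = a.(0 | 0) → -a-> n6
  n6 = 0 | 0 → deadlocked
Run σ = ⟨bca⟩ on P: start {m0}
  [1] b ⇒ {m1}
  [2] c ⇒ {m3, m4}
  [3] a ⇒ {m3}
  — P admits the full trace.
Run σ = ⟨bca⟩ on Q: start {n0}
  [1] b ⇒ {n1}
  [2] c ⇒ {n3, n4}
  [3] a ⇒ ∅ (Q stuck)

bca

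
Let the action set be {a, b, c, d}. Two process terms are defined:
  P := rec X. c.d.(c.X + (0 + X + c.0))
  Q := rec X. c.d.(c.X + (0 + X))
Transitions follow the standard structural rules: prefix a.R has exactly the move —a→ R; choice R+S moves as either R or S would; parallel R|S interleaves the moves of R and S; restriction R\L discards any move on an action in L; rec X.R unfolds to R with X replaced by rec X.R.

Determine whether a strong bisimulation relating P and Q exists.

LTS(P): 4 reachable states
  u0 = rec X. c.d.(c.X + (0 + X + c.0)) has moves -c-> u1
  u1 = d.(c.(rec X. c.d.(c.X + (0 + X + c.0))) + (0 + (rec X. c.d.(c.X + (0 + X + c.0))) + c.0)) has moves -d-> u2
  u2 = c.(rec X. c.d.(c.X + (0 + X + c.0))) + (0 + (rec X. c.d.(c.X + (0 + X + c.0))) + c.0) has moves -c-> u0, -c-> u1, -c-> u3
  u3 = 0 has moves ·
LTS(Q): 3 reachable states
  v0 = rec X. c.d.(c.X + (0 + X)) has moves -c-> v1
  v1 = d.(c.(rec X. c.d.(c.X + (0 + X))) + (0 + (rec X. c.d.(c.X + (0 + X))))) has moves -d-> v2
  v2 = c.(rec X. c.d.(c.X + (0 + X))) + (0 + (rec X. c.d.(c.X + (0 + X)))) has moves -c-> v0, -c-> v1
Coarsest stable partition (strong bisimilarity classes):
  B0 = {u0}
  B1 = {u1}
  B2 = {u2}
  B3 = {u3}
  B4 = {v0}
  B5 = {v1}
  B6 = {v2}
u0 ∈ B0, v0 ∈ B4 → different blocks

not bisimilar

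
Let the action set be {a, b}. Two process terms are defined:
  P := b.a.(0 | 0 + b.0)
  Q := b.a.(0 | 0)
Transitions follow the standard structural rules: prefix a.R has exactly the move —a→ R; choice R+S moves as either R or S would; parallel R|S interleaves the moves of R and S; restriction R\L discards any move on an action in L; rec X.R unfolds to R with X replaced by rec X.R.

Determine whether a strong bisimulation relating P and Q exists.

Reachable graph of P (4 states):
  m0 = b.a.(0 | 0 + b.0) has moves ··b··> m1
  m1 = a.(0 | 0 + b.0) has moves ··a··> m2
  m2 = 0 | 0 + b.0 has moves ··b··> m3
  m3 = 0 has moves ·
Reachable graph of Q (3 states):
  n0 = b.a.(0 | 0) has moves ··b··> n1
  n1 = a.(0 | 0) has moves ··a··> n2
  n2 = 0 | 0 has moves ·
Coarsest stable partition (strong bisimilarity classes):
  B0 = {m0}
  B1 = {m1}
  B2 = {m2}
  B3 = {m3, n2}
  B4 = {n0}
  B5 = {n1}
m0 ∈ B0, n0 ∈ B4 → different blocks

not bisimilar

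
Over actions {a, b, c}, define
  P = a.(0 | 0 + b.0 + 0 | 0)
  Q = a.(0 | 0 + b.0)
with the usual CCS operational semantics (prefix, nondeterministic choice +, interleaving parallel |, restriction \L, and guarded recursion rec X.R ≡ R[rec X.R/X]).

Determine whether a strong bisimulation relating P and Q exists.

bisimilar

P's transition system — 3 states:
  m0 = a.(0 | 0 + b.0 + 0 | 0) → -a-> m1
  m1 = 0 | 0 + b.0 + 0 | 0 → -b-> m2
  m2 = 0 → deadlocked
Q's transition system — 3 states:
  n0 = a.(0 | 0 + b.0) → -a-> n1
  n1 = 0 | 0 + b.0 → -b-> n2
  n2 = 0 → deadlocked
Bisimilarity quotient blocks:
  B0 = {m0, n0}
  B1 = {m1, n1}
  B2 = {m2, n2}
m0 ∈ B0, n0 ∈ B0 → same block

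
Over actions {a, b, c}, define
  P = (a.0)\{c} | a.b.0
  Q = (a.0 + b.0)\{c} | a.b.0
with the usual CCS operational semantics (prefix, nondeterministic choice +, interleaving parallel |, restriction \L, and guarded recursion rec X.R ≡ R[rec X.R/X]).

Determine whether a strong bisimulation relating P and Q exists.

NO

LTS(P): 6 reachable states
  p0 = (a.0)\{c} | a.b.0 has moves --a--▸ p1, --a--▸ p2
  p1 = (a.0)\{c} | b.0 has moves --a--▸ p3, --b--▸ p4
  p2 = 0\{c} | a.b.0 has moves --a--▸ p3
  p3 = 0\{c} | b.0 has moves --b--▸ p5
  p4 = (a.0)\{c} | 0 has moves --a--▸ p5
  p5 = 0\{c} | 0 has moves ·
LTS(Q): 6 reachable states
  q0 = (a.0 + b.0)\{c} | a.b.0 has moves --a--▸ q1, --a--▸ q2, --b--▸ q2
  q1 = (a.0 + b.0)\{c} | b.0 has moves --a--▸ q3, --b--▸ q3, --b--▸ q4
  q2 = 0\{c} | a.b.0 has moves --a--▸ q3
  q3 = 0\{c} | b.0 has moves --b--▸ q5
  q4 = (a.0 + b.0)\{c} | 0 has moves --a--▸ q5, --b--▸ q5
  q5 = 0\{c} | 0 has moves ·
Coarsest stable partition (strong bisimilarity classes):
  B0 = {p0}
  B1 = {p1}
  B2 = {p3, q3}
  B3 = {p5, q5}
  B4 = {p4}
  B5 = {p2, q2}
  B6 = {q0}
  B7 = {q1}
  B8 = {q4}
p0 ∈ B0, q0 ∈ B6 → different blocks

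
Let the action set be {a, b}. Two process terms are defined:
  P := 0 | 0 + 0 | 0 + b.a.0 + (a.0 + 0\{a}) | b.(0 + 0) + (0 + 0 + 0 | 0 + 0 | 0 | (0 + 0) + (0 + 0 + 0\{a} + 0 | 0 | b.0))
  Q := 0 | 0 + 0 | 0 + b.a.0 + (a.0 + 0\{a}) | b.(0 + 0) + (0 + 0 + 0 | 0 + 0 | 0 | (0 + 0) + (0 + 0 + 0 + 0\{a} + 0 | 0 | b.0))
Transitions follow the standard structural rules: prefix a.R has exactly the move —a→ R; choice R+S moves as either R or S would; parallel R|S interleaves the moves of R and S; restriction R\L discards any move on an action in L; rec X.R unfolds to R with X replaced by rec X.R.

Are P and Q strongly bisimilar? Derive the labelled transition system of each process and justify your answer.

P ~ Q

LTS(P): 7 reachable states
  p0 = 0 | 0 + 0 | 0 + b.a.0 + (a.0 + 0\{a}) | b.(0 + 0) + (0 + 0 + 0 | 0 + 0 | 0 | (0 + 0) + (0 + 0 + 0\{a} + 0 | 0 | b.0)) has moves ··a··> p1, ··b··> p2, ··b··> p3, ··b··> p4
  p1 = 0 | b.(0 + 0) has moves ··b··> p5
  p2 = (a.0 + 0\{a}) | (0 + 0) has moves ··a··> p5
  p3 = 0 | 0 | 0 has moves (no moves)
  p4 = a.0 has moves ··a··> p6
  p5 = 0 | (0 + 0) has moves (no moves)
  p6 = 0 has moves (no moves)
LTS(Q): 7 reachable states
  q0 = 0 | 0 + 0 | 0 + b.a.0 + (a.0 + 0\{a}) | b.(0 + 0) + (0 + 0 + 0 | 0 + 0 | 0 | (0 + 0) + (0 + 0 + 0 + 0\{a} + 0 | 0 | b.0)) has moves ··a··> q1, ··b··> q2, ··b··> q3, ··b··> q4
  q1 = 0 | b.(0 + 0) has moves ··b··> q5
  q2 = (a.0 + 0\{a}) | (0 + 0) has moves ··a··> q5
  q3 = 0 | 0 | 0 has moves (no moves)
  q4 = a.0 has moves ··a··> q6
  q5 = 0 | (0 + 0) has moves (no moves)
  q6 = 0 has moves (no moves)
Bisimilarity quotient blocks:
  B0 = {p0, q0}
  B1 = {p2, p4, q2, q4}
  B2 = {p3, p5, p6, q3, q5, q6}
  B3 = {p1, q1}
p0 ∈ B0, q0 ∈ B0 → same block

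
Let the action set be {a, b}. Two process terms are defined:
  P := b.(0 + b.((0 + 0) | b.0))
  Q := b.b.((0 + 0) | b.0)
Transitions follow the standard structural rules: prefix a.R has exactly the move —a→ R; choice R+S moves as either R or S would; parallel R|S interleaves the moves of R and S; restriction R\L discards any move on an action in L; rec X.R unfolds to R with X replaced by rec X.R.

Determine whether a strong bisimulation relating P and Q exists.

P ~ Q

P's transition system — 4 states:
  m0 = b.(0 + b.((0 + 0) | b.0)) :: —b→ m1
  m1 = 0 + b.((0 + 0) | b.0) :: —b→ m2
  m2 = (0 + 0) | b.0 :: —b→ m3
  m3 = (0 + 0) | 0 :: deadlocked
Q's transition system — 4 states:
  n0 = b.b.((0 + 0) | b.0) :: —b→ n1
  n1 = b.((0 + 0) | b.0) :: —b→ n2
  n2 = (0 + 0) | b.0 :: —b→ n3
  n3 = (0 + 0) | 0 :: deadlocked
Bisimilarity quotient blocks:
  B0 = {m0, n0}
  B1 = {m1, n1}
  B2 = {m2, n2}
  B3 = {m3, n3}
m0 ∈ B0, n0 ∈ B0 → same block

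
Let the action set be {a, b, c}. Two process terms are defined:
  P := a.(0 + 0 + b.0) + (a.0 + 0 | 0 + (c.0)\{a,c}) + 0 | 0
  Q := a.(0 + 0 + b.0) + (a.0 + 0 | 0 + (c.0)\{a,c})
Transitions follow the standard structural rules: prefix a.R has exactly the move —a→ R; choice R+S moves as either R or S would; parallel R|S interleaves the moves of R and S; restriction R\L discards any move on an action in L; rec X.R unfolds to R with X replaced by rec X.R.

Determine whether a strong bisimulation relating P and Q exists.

bisimilar

P's transition system — 3 states:
  p0 = a.(0 + 0 + b.0) + (a.0 + 0 | 0 + (c.0)\{a,c}) + 0 | 0 → —a→ p1, —a→ p2
  p1 = 0 → (no moves)
  p2 = 0 + 0 + b.0 → —b→ p1
Q's transition system — 3 states:
  q0 = a.(0 + 0 + b.0) + (a.0 + 0 | 0 + (c.0)\{a,c}) → —a→ q1, —a→ q2
  q1 = 0 → (no moves)
  q2 = 0 + 0 + b.0 → —b→ q1
Coarsest stable partition (strong bisimilarity classes):
  B0 = {p0, q0}
  B1 = {p1, q1}
  B2 = {p2, q2}
p0 ∈ B0, q0 ∈ B0 → same block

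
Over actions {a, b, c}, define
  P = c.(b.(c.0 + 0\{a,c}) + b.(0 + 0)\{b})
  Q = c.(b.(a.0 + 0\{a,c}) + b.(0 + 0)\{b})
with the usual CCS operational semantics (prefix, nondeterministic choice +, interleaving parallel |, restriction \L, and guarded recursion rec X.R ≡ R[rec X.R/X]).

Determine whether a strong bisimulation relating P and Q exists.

P ≁ Q

P's transition system — 5 states:
  u0 = c.(b.(c.0 + 0\{a,c}) + b.(0 + 0)\{b}) | --c--▸ u1
  u1 = b.(c.0 + 0\{a,c}) + b.(0 + 0)\{b} | --b--▸ u2, --b--▸ u3
  u2 = (0 + 0)\{b} | (no moves)
  u3 = c.0 + 0\{a,c} | --c--▸ u4
  u4 = 0 | (no moves)
Q's transition system — 5 states:
  v0 = c.(b.(a.0 + 0\{a,c}) + b.(0 + 0)\{b}) | --c--▸ v1
  v1 = b.(a.0 + 0\{a,c}) + b.(0 + 0)\{b} | --b--▸ v2, --b--▸ v3
  v2 = (0 + 0)\{b} | (no moves)
  v3 = a.0 + 0\{a,c} | --a--▸ v4
  v4 = 0 | (no moves)
Bisimilarity quotient blocks:
  B0 = {u0}
  B1 = {u1}
  B2 = {u2, u4, v2, v4}
  B3 = {u3}
  B4 = {v0}
  B5 = {v1}
  B6 = {v3}
u0 ∈ B0, v0 ∈ B4 → different blocks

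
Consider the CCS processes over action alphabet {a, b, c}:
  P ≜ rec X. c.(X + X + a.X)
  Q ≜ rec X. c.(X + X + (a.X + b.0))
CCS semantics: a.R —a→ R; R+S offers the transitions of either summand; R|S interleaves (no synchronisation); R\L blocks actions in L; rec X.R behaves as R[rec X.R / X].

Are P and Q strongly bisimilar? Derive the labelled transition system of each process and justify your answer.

P ≁ Q

LTS(P): 2 reachable states
  s0 = rec X. c.(X + X + a.X) ⊢ -c-> s1
  s1 = (rec X. c.(X + X + a.X)) + (rec X. c.(X + X + a.X)) + a.(rec X. c.(X + X + a.X)) ⊢ -a-> s0, -c-> s1
LTS(Q): 3 reachable states
  t0 = rec X. c.(X + X + (a.X + b.0)) ⊢ -c-> t1
  t1 = (rec X. c.(X + X + (a.X + b.0))) + (rec X. c.(X + X + (a.X + b.0))) + (a.(rec X. c.(X + X + (a.X + b.0))) + b.0) ⊢ -a-> t0, -b-> t2, -c-> t1
  t2 = 0 ⊢ stopped
Partition-refinement fixed point:
  B0 = {s0}
  B1 = {s1}
  B2 = {t0}
  B3 = {t1}
  B4 = {t2}
s0 ∈ B0, t0 ∈ B2 → different blocks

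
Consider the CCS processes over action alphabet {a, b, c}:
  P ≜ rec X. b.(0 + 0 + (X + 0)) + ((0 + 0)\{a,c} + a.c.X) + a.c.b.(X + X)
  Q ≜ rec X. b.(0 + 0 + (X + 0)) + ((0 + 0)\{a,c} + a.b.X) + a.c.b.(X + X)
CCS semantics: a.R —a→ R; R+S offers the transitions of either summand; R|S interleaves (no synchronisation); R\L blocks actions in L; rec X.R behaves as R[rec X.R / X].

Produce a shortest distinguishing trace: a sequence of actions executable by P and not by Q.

P's transition system — 6 states:
  p0 = rec X. b.(0 + 0 + (X + 0)) + ((0 + 0)\{a,c} + a.c.X) + a.c.b.(X + X) → ··a··> p1, ··a··> p2, ··b··> p3
  p1 = c.(rec X. b.(0 + 0 + (X + 0)) + ((0 + 0)\{a,c} + a.c.X) + a.c.b.(X + X)) → ··c··> p0
  p2 = c.b.((rec X. b.(0 + 0 + (X + 0)) + ((0 + 0)\{a,c} + a.c.X) + a.c.b.(X + X)) + (rec X. b.(0 + 0 + (X + 0)) + ((0 + 0)\{a,c} + a.c.X) + a.c.b.(X + X))) → ··c··> p4
  p3 = 0 + 0 + ((rec X. b.(0 + 0 + (X + 0)) + ((0 + 0)\{a,c} + a.c.X) + a.c.b.(X + X)) + 0) → ··a··> p1, ··a··> p2, ··b··> p3
  p4 = b.((rec X. b.(0 + 0 + (X + 0)) + ((0 + 0)\{a,c} + a.c.X) + a.c.b.(X + X)) + (rec X. b.(0 + 0 + (X + 0)) + ((0 + 0)\{a,c} + a.c.X) + a.c.b.(X + X))) → ··b··> p5
  p5 = (rec X. b.(0 + 0 + (X + 0)) + ((0 + 0)\{a,c} + a.c.X) + a.c.b.(X + X)) + (rec X. b.(0 + 0 + (X + 0)) + ((0 + 0)\{a,c} + a.c.X) + a.c.b.(X + X)) → ··a··> p1, ··a··> p2, ··b··> p3
Q's transition system — 6 states:
  q0 = rec X. b.(0 + 0 + (X + 0)) + ((0 + 0)\{a,c} + a.b.X) + a.c.b.(X + X) → ··a··> q1, ··a··> q2, ··b··> q3
  q1 = b.(rec X. b.(0 + 0 + (X + 0)) + ((0 + 0)\{a,c} + a.b.X) + a.c.b.(X + X)) → ··b··> q0
  q2 = c.b.((rec X. b.(0 + 0 + (X + 0)) + ((0 + 0)\{a,c} + a.b.X) + a.c.b.(X + X)) + (rec X. b.(0 + 0 + (X + 0)) + ((0 + 0)\{a,c} + a.b.X) + a.c.b.(X + X))) → ··c··> q4
  q3 = 0 + 0 + ((rec X. b.(0 + 0 + (X + 0)) + ((0 + 0)\{a,c} + a.b.X) + a.c.b.(X + X)) + 0) → ··a··> q1, ··a··> q2, ··b··> q3
  q4 = b.((rec X. b.(0 + 0 + (X + 0)) + ((0 + 0)\{a,c} + a.b.X) + a.c.b.(X + X)) + (rec X. b.(0 + 0 + (X + 0)) + ((0 + 0)\{a,c} + a.b.X) + a.c.b.(X + X))) → ··b··> q5
  q5 = (rec X. b.(0 + 0 + (X + 0)) + ((0 + 0)\{a,c} + a.b.X) + a.c.b.(X + X)) + (rec X. b.(0 + 0 + (X + 0)) + ((0 + 0)\{a,c} + a.b.X) + a.c.b.(X + X)) → ··a··> q1, ··a··> q2, ··b··> q3
Executing aca from P (initial set {p0}):
  [1] a ⇒ {p1, p2}
  [2] c ⇒ {p0, p4}
  [3] a ⇒ {p1, p2}
  — P admits the full trace.
Executing aca from Q (initial set {q0}):
  [1] a ⇒ {q1, q2}
  [2] c ⇒ {q4}
  [3] a ⇒ ∅ (Q stuck)

aca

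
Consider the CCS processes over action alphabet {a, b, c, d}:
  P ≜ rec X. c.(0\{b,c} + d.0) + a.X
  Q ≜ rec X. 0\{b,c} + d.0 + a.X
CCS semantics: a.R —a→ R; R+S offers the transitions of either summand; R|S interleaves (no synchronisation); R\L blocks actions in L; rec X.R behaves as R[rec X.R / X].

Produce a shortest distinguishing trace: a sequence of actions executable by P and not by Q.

Reachable graph of P (3 states):
  p0 = rec X. c.(0\{b,c} + d.0) + a.X → -a-> p0, -c-> p1
  p1 = 0\{b,c} + d.0 → -d-> p2
  p2 = 0 → ·
Reachable graph of Q (2 states):
  q0 = rec X. 0\{b,c} + d.0 + a.X → -a-> q0, -d-> q1
  q1 = 0 → ·
Run σ = ⟨c⟩ on P: start {p0}
  after c @ step 1: {p1}
  P completes σ.
Run σ = ⟨c⟩ on Q: start {q0}
  after c @ step 1: no successor for Q

c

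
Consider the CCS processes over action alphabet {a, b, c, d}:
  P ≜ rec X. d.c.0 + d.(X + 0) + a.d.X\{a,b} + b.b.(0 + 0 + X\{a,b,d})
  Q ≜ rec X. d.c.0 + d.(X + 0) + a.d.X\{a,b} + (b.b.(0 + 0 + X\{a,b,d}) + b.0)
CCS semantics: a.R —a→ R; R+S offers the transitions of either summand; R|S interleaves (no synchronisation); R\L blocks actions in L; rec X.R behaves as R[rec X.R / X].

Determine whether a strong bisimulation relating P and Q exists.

Reachable graph of P (11 states):
  m0 = rec X. d.c.0 + d.(X + 0) + a.d.X\{a,b} + b.b.(0 + 0 + X\{a,b,d}) ⊢ -a-> m1, -b-> m2, -d-> m3, -d-> m4
  m1 = d.(rec X. d.c.0 + d.(X + 0) + a.d.X\{a,b} + b.b.(0 + 0 + X\{a,b,d}))\{a,b} ⊢ -d-> m5
  m2 = b.(0 + 0 + (rec X. d.c.0 + d.(X + 0) + a.d.X\{a,b} + b.b.(0 + 0 + X\{a,b,d}))\{a,b,d}) ⊢ -b-> m6
  m3 = (rec X. d.c.0 + d.(X + 0) + a.d.X\{a,b} + b.b.(0 + 0 + X\{a,b,d})) + 0 ⊢ -a-> m1, -b-> m2, -d-> m3, -d-> m4
  m4 = c.0 ⊢ -c-> m7
  m5 = (rec X. d.c.0 + d.(X + 0) + a.d.X\{a,b} + b.b.(0 + 0 + X\{a,b,d}))\{a,b} ⊢ -d-> m8, -d-> m9
  m6 = 0 + 0 + (rec X. d.c.0 + d.(X + 0) + a.d.X\{a,b} + b.b.(0 + 0 + X\{a,b,d}))\{a,b,d} ⊢ stopped
  m7 = 0 ⊢ stopped
  m8 = ((rec X. d.c.0 + d.(X + 0) + a.d.X\{a,b} + b.b.(0 + 0 + X\{a,b,d})) + 0)\{a,b} ⊢ -d-> m8, -d-> m9
  m9 = (c.0)\{a,b} ⊢ -c-> m10
  m10 = 0\{a,b} ⊢ stopped
Reachable graph of Q (11 states):
  n0 = rec X. d.c.0 + d.(X + 0) + a.d.X\{a,b} + (b.b.(0 + 0 + X\{a,b,d}) + b.0) ⊢ -a-> n1, -b-> n2, -b-> n3, -d-> n4, -d-> n5
  n1 = d.(rec X. d.c.0 + d.(X + 0) + a.d.X\{a,b} + (b.b.(0 + 0 + X\{a,b,d}) + b.0))\{a,b} ⊢ -d-> n6
  n2 = 0 ⊢ stopped
  n3 = b.(0 + 0 + (rec X. d.c.0 + d.(X + 0) + a.d.X\{a,b} + (b.b.(0 + 0 + X\{a,b,d}) + b.0))\{a,b,d}) ⊢ -b-> n7
  n4 = (rec X. d.c.0 + d.(X + 0) + a.d.X\{a,b} + (b.b.(0 + 0 + X\{a,b,d}) + b.0)) + 0 ⊢ -a-> n1, -b-> n2, -b-> n3, -d-> n4, -d-> n5
  n5 = c.0 ⊢ -c-> n2
  n6 = (rec X. d.c.0 + d.(X + 0) + a.d.X\{a,b} + (b.b.(0 + 0 + X\{a,b,d}) + b.0))\{a,b} ⊢ -d-> n8, -d-> n9
  n7 = 0 + 0 + (rec X. d.c.0 + d.(X + 0) + a.d.X\{a,b} + (b.b.(0 + 0 + X\{a,b,d}) + b.0))\{a,b,d} ⊢ stopped
  n8 = ((rec X. d.c.0 + d.(X + 0) + a.d.X\{a,b} + (b.b.(0 + 0 + X\{a,b,d}) + b.0)) + 0)\{a,b} ⊢ -d-> n8, -d-> n9
  n9 = (c.0)\{a,b} ⊢ -c-> n10
  n10 = 0\{a,b} ⊢ stopped
Partition-refinement fixed point:
  B0 = {m0, m3}
  B1 = {m2, n3}
  B2 = {m10, m6, m7, n10, n2, n7}
  B3 = {m4, m9, n5, n9}
  B4 = {m1, n1}
  B5 = {m5, m8, n6, n8}
  B6 = {n0, n4}
m0 ∈ B0, n0 ∈ B6 → different blocks

NO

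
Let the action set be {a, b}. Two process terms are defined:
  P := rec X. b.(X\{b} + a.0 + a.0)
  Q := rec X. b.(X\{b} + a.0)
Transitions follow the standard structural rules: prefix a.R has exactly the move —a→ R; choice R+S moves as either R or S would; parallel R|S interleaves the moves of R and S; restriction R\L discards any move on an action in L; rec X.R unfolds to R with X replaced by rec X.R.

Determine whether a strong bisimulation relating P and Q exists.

P's transition system — 3 states:
  m0 = rec X. b.(X\{b} + a.0 + a.0) has moves --b--▸ m1
  m1 = (rec X. b.(X\{b} + a.0 + a.0))\{b} + a.0 + a.0 has moves --a--▸ m2
  m2 = 0 has moves deadlocked
Q's transition system — 3 states:
  n0 = rec X. b.(X\{b} + a.0) has moves --b--▸ n1
  n1 = (rec X. b.(X\{b} + a.0))\{b} + a.0 has moves --a--▸ n2
  n2 = 0 has moves deadlocked
Partition-refinement fixed point:
  B0 = {m0, n0}
  B1 = {m1, n1}
  B2 = {m2, n2}
m0 ∈ B0, n0 ∈ B0 → same block

P ~ Q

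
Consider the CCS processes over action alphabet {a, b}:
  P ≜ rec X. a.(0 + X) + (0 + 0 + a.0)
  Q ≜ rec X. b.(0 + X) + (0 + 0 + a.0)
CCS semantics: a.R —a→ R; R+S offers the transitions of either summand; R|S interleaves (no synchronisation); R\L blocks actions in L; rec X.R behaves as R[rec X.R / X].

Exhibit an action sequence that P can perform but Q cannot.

P's transition system — 3 states:
  s0 = rec X. a.(0 + X) + (0 + 0 + a.0) | --a--▸ s1, --a--▸ s2
  s1 = 0 | ∅
  s2 = 0 + (rec X. a.(0 + X) + (0 + 0 + a.0)) | --a--▸ s1, --a--▸ s2
Q's transition system — 3 states:
  t0 = rec X. b.(0 + X) + (0 + 0 + a.0) | --a--▸ t1, --b--▸ t2
  t1 = 0 | ∅
  t2 = 0 + (rec X. b.(0 + X) + (0 + 0 + a.0)) | --a--▸ t1, --b--▸ t2
Executing aa from P (initial set {s0}):
  [1] a ⇒ {s1, s2}
  [2] a ⇒ {s1, s2}
  ✓ P
Executing aa from Q (initial set {t0}):
  [1] a ⇒ {t1}
  [2] a ⇒ no successor for Q

aa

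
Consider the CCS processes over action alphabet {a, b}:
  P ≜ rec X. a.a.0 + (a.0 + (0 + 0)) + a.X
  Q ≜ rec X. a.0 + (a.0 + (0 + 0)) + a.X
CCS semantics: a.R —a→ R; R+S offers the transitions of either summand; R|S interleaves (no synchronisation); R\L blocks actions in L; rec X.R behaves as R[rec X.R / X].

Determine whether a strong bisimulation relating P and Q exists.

LTS(P): 3 reachable states
  s0 = rec X. a.a.0 + (a.0 + (0 + 0)) + a.X has moves --a--▸ s0, --a--▸ s1, --a--▸ s2
  s1 = 0 has moves stopped
  s2 = a.0 has moves --a--▸ s1
LTS(Q): 2 reachable states
  t0 = rec X. a.0 + (a.0 + (0 + 0)) + a.X has moves --a--▸ t0, --a--▸ t1
  t1 = 0 has moves stopped
Bisimilarity quotient blocks:
  B0 = {s0}
  B1 = {s1, t1}
  B2 = {s2}
  B3 = {t0}
s0 ∈ B0, t0 ∈ B3 → different blocks

NO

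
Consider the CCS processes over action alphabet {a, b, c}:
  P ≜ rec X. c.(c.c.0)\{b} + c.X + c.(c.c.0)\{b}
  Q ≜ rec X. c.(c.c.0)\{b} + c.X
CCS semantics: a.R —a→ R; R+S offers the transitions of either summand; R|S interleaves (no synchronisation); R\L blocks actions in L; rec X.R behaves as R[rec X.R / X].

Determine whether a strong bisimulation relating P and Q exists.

Reachable graph of P (4 states):
  m0 = rec X. c.(c.c.0)\{b} + c.X + c.(c.c.0)\{b} ⊢ =c=> m0, =c=> m1
  m1 = (c.c.0)\{b} ⊢ =c=> m2
  m2 = (c.0)\{b} ⊢ =c=> m3
  m3 = 0\{b} ⊢ ·
Reachable graph of Q (4 states):
  n0 = rec X. c.(c.c.0)\{b} + c.X ⊢ =c=> n0, =c=> n1
  n1 = (c.c.0)\{b} ⊢ =c=> n2
  n2 = (c.0)\{b} ⊢ =c=> n3
  n3 = 0\{b} ⊢ ·
Bisimilarity quotient blocks:
  B0 = {m0, n0}
  B1 = {m1, n1}
  B2 = {m2, n2}
  B3 = {m3, n3}
m0 ∈ B0, n0 ∈ B0 → same block

bisimilar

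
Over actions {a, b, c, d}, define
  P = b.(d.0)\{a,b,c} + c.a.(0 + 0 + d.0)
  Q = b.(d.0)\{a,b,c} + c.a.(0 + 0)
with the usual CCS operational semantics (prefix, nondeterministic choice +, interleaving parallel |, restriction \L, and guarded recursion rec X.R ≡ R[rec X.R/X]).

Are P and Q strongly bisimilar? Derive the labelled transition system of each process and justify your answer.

P's transition system — 6 states:
  p0 = b.(d.0)\{a,b,c} + c.a.(0 + 0 + d.0) | --b--▸ p1, --c--▸ p2
  p1 = (d.0)\{a,b,c} | --d--▸ p3
  p2 = a.(0 + 0 + d.0) | --a--▸ p4
  p3 = 0\{a,b,c} | stopped
  p4 = 0 + 0 + d.0 | --d--▸ p5
  p5 = 0 | stopped
Q's transition system — 5 states:
  q0 = b.(d.0)\{a,b,c} + c.a.(0 + 0) | --b--▸ q1, --c--▸ q2
  q1 = (d.0)\{a,b,c} | --d--▸ q3
  q2 = a.(0 + 0) | --a--▸ q4
  q3 = 0\{a,b,c} | stopped
  q4 = 0 + 0 | stopped
Bisimilarity quotient blocks:
  B0 = {p0}
  B1 = {p1, p4, q1}
  B2 = {p3, p5, q3, q4}
  B3 = {p2}
  B4 = {q0}
  B5 = {q2}
p0 ∈ B0, q0 ∈ B4 → different blocks

NO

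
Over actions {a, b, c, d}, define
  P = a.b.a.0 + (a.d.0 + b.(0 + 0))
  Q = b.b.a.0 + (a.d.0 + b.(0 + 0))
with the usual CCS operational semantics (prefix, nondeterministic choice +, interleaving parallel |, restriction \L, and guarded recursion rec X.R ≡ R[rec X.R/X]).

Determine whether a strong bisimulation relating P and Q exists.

not bisimilar

P's transition system — 6 states:
  u0 = a.b.a.0 + (a.d.0 + b.(0 + 0)) | —a→ u1, —a→ u2, —b→ u3
  u1 = b.a.0 | —b→ u4
  u2 = d.0 | —d→ u5
  u3 = 0 + 0 | (no moves)
  u4 = a.0 | —a→ u5
  u5 = 0 | (no moves)
Q's transition system — 6 states:
  v0 = b.b.a.0 + (a.d.0 + b.(0 + 0)) | —a→ v1, —b→ v2, —b→ v3
  v1 = d.0 | —d→ v4
  v2 = 0 + 0 | (no moves)
  v3 = b.a.0 | —b→ v5
  v4 = 0 | (no moves)
  v5 = a.0 | —a→ v4
Bisimilarity quotient blocks:
  B0 = {u0}
  B1 = {u3, u5, v2, v4}
  B2 = {u1, v3}
  B3 = {u4, v5}
  B4 = {u2, v1}
  B5 = {v0}
u0 ∈ B0, v0 ∈ B5 → different blocks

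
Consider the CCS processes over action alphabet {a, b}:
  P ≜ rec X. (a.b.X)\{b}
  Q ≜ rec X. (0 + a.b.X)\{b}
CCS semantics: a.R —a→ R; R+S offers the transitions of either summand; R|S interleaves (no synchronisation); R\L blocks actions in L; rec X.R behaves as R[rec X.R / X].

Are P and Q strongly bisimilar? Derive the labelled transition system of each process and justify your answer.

Reachable graph of P (2 states):
  p0 = rec X. (a.b.X)\{b} | -a-> p1
  p1 = (b.(rec X. (a.b.X)\{b}))\{b} | ∅
Reachable graph of Q (2 states):
  q0 = rec X. (0 + a.b.X)\{b} | -a-> q1
  q1 = (b.(rec X. (0 + a.b.X)\{b}))\{b} | ∅
Bisimilarity quotient blocks:
  B0 = {p0, q0}
  B1 = {p1, q1}
p0 ∈ B0, q0 ∈ B0 → same block

bisimilar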